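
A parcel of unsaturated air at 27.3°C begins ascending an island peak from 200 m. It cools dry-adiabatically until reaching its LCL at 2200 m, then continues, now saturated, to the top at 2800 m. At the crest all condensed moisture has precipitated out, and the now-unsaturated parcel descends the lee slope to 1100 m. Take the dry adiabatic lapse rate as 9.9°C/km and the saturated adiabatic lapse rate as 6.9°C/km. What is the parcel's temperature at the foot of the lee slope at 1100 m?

20.19°C

200 → 2200 m (dry, 9.9°C/km): ΔT = -9.9 × 2 = -19.8°C → T = 7.5°C
2200 → 2800 m (saturated, 6.9°C/km): ΔT = -6.9 × 0.6 = -4.14°C → T = 3.36°C
2800 → 1100 m (dry descent, 9.9°C/km): ΔT = +9.9 × 1.7 = +16.83°C → T = 20.19°C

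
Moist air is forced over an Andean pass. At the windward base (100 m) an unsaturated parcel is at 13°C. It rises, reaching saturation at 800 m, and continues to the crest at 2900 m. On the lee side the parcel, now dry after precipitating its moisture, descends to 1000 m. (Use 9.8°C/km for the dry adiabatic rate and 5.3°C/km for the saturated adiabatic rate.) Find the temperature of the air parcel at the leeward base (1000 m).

13.63°C

Dry to 800 m: -9.8 × 0.7 km = -6.86°C, so T = 6.14°C.
Saturated to 2900 m: -5.3 × 2.1 km = -11.13°C, so T = -4.99°C.
Dry descent to 1000 m: +9.8 × 1.9 km = +18.62°C, so T = 13.63°C.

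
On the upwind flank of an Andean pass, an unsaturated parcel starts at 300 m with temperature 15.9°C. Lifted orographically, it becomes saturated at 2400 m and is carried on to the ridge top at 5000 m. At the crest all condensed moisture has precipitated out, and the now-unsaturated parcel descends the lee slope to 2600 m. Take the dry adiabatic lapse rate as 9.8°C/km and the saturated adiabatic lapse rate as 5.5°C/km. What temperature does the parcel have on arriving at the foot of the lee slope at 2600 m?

From 300 m to 2400 m (dry): cools by 9.8 × 2.1 = 20.58°C, giving -4.68°C.
From 2400 m to 5000 m (saturated): cools by 5.5 × 2.6 = 14.3°C, giving -18.98°C.
From 5000 m to 2600 m (dry descent): warms by 9.8 × 2.4 = 23.52°C, giving 4.54°C.

4.54°C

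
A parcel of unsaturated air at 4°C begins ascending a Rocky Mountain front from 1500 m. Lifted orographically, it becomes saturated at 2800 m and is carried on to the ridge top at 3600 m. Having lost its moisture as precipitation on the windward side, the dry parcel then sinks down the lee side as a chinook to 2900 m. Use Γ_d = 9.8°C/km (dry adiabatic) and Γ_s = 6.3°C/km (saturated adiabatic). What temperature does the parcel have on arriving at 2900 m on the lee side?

-6.92°C

1500 → 2800 m (dry, 9.8°C/km): ΔT = -9.8 × 1.3 = -12.74°C → T = -8.74°C
2800 → 3600 m (saturated, 6.3°C/km): ΔT = -6.3 × 0.8 = -5.04°C → T = -13.78°C
3600 → 2900 m (dry descent, 9.8°C/km): ΔT = +9.8 × 0.7 = +6.86°C → T = -6.92°C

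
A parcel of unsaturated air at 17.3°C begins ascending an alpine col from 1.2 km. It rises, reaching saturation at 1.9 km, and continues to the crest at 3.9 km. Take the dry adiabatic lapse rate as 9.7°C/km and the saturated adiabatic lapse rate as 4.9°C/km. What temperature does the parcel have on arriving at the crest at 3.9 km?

0.71°C

Dry to 1900 m: -9.7 × 0.7 km = -6.79°C, so T = 10.51°C.
Saturated to 3900 m: -4.9 × 2 km = -9.8°C, so T = 0.71°C.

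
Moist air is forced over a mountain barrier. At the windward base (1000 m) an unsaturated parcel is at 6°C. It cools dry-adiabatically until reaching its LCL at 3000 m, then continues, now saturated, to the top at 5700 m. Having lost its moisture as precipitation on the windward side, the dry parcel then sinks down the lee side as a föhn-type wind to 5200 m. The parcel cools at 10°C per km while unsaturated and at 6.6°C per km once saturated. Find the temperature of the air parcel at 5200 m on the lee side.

Dry to 3000 m: -10 × 2 km = -20°C, so T = -14°C.
Saturated to 5700 m: -6.6 × 2.7 km = -17.82°C, so T = -31.82°C.
Dry descent to 5200 m: +10 × 0.5 km = +5°C, so T = -26.82°C.

-26.82°C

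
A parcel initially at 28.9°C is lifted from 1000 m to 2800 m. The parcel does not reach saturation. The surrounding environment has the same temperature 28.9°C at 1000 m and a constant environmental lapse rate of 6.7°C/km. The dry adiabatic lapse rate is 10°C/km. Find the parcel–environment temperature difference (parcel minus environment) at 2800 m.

-5.94°C (parcel cooler than environment)

Parcel:
  1000–2800 m, dry: Δz = 1.8 km ⇒ ΔT = -18°C; T = 10.9°C
Environment:
  1000–2800 m, environment: Δz = 1.8 km ⇒ ΔT = -12.06°C; T = 16.84°C
T_parcel − T_env = 10.9 − 16.84 = -5.94°C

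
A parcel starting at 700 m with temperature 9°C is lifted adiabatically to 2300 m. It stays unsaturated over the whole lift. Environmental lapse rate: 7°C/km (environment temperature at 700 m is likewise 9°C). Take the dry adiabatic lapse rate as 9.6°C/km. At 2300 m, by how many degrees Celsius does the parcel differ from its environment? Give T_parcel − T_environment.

-4.16°C (parcel cooler than environment)

Parcel:
  700–2300 m, dry: Δz = 1.6 km ⇒ ΔT = -15.36°C; T = -6.36°C
Environment:
  700–2300 m, environment: Δz = 1.6 km ⇒ ΔT = -11.2°C; T = -2.2°C
T_parcel − T_env = -6.36 − (-2.2) = -4.16°C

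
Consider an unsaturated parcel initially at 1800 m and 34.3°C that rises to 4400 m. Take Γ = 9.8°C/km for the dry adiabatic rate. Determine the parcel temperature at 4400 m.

Dry adiabatic to 4400 m: -9.8 × 2.6 km = -25.48°C, so T = 8.82°C.

8.82°C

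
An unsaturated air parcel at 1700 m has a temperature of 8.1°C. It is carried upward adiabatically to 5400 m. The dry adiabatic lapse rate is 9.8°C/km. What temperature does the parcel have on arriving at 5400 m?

From 1700 m to 5400 m (dry adiabatic): cools by 9.8 × 3.7 = 36.26°C, giving -28.16°C.

-28.16°C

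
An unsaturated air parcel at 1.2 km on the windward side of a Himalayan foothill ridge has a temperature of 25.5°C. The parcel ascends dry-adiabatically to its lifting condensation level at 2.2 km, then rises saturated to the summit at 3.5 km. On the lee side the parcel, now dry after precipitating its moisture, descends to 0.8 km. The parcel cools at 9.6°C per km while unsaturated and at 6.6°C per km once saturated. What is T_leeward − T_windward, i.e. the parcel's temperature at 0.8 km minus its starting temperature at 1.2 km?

Dry to 2200 m: -9.6 × 1 km = -9.6°C, so T = 15.9°C.
Saturated to 3500 m: -6.6 × 1.3 km = -8.58°C, so T = 7.32°C.
Dry descent to 800 m: +9.6 × 2.7 km = +25.92°C, so T = 33.24°C.
Net change vs windward start: 33.24 − 25.5 = +7.74°C

+7.74°C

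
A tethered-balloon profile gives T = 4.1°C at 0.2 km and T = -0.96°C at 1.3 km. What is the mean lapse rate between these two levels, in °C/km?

4.6°C/km

Γ = −ΔT/Δz = (4.1 − (-0.96)) / (1300 − 200) m
  = 5.06°C / 1.1 km = 4.6°C/km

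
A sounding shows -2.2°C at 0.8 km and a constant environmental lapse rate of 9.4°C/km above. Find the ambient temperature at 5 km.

-41.68°C

From 800 m to 5000 m (environmental): cools by 9.4 × 4.2 = 39.48°C, giving -41.68°C.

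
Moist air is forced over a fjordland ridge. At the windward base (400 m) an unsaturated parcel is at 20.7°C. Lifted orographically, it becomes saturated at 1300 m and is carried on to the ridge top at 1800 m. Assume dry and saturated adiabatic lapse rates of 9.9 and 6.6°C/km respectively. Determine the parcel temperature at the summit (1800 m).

400 → 1300 m (dry, 9.9°C/km): ΔT = -9.9 × 0.9 = -8.91°C → T = 11.79°C
1300 → 1800 m (saturated, 6.6°C/km): ΔT = -6.6 × 0.5 = -3.3°C → T = 8.49°C

8.49°C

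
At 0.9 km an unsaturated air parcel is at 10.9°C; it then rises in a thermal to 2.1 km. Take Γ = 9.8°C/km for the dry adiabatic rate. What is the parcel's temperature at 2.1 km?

-0.86°C

900–2100 m, dry adiabatic: Δz = 1.2 km ⇒ ΔT = -11.76°C; T = -0.86°C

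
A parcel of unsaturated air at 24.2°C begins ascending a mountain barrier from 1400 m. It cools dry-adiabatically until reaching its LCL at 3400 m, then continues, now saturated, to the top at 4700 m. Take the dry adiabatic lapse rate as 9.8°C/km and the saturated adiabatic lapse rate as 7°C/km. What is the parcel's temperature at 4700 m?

Dry to 3400 m: -9.8 × 2 km = -19.6°C, so T = 4.6°C.
Saturated to 4700 m: -7 × 1.3 km = -9.1°C, so T = -4.5°C.

-4.5°C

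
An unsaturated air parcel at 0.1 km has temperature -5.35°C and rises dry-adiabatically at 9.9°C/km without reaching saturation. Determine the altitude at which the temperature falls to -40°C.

3.6 km

Height above start = (-5.35 − (-40)) / 9.9 = 3.5 km
Altitude = 100 m + 3500 m = 3600 m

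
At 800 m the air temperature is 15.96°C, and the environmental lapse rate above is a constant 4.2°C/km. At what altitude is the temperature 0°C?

Height above start = (15.96 − 0) / 4.2 = 3.8 km
Altitude = 800 m + 3800 m = 4600 m

4600 m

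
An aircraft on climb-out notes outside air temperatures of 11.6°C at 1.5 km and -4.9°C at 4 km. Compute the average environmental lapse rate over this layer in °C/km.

6.6°C/km

Γ = −ΔT/Δz = (11.6 − (-4.9)) / (4000 − 1500) m
  = 16.5°C / 2.5 km = 6.6°C/km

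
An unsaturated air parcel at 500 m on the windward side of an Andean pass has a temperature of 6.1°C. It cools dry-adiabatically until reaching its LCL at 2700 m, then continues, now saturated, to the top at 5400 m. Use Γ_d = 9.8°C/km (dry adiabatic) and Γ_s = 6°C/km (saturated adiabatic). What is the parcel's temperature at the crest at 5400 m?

500 → 2700 m (dry, 9.8°C/km): ΔT = -9.8 × 2.2 = -21.56°C → T = -15.46°C
2700 → 5400 m (saturated, 6°C/km): ΔT = -6 × 2.7 = -16.2°C → T = -31.66°C

-31.66°C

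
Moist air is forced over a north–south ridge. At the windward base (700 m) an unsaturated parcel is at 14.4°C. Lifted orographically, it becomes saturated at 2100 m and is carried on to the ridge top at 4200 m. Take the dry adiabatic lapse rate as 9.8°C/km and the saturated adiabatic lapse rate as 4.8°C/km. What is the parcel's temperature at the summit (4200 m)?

From 700 m to 2100 m (dry): cools by 9.8 × 1.4 = 13.72°C, giving 0.68°C.
From 2100 m to 4200 m (saturated): cools by 4.8 × 2.1 = 10.08°C, giving -9.4°C.

-9.4°C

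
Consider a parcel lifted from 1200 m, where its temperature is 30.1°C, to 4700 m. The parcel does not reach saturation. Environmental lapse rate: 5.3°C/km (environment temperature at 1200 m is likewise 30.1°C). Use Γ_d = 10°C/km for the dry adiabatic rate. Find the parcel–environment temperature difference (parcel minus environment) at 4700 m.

Parcel:
  Dry to 4700 m: -10 × 3.5 km = -35°C, so T = -4.9°C.
Environment:
  Environment to 4700 m: -5.3 × 3.5 km = -18.55°C, so T = 11.55°C.
T_parcel − T_env = -4.9 − 11.55 = -16.45°C

-16.45°C (parcel cooler than environment)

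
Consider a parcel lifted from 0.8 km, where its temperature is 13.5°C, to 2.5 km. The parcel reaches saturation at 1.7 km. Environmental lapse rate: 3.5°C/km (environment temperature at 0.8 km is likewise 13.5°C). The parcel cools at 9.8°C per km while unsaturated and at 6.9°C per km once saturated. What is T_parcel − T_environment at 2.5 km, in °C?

Parcel:
  800 → 1700 m (dry, 9.8°C/km): ΔT = -9.8 × 0.9 = -8.82°C → T = 4.68°C
  1700 → 2500 m (saturated, 6.9°C/km): ΔT = -6.9 × 0.8 = -5.52°C → T = -0.84°C
Environment:
  800 → 2500 m (environment, 3.5°C/km): ΔT = -3.5 × 1.7 = -5.95°C → T = 7.55°C
T_parcel − T_env = -0.84 − 7.55 = -8.39°C

-8.39°C (parcel cooler than environment)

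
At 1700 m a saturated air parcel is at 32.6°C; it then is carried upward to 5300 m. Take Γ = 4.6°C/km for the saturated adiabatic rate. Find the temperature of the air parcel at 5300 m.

16.04°C

1700 → 5300 m (saturated adiabatic, 4.6°C/km): ΔT = -4.6 × 3.6 = -16.56°C → T = 16.04°C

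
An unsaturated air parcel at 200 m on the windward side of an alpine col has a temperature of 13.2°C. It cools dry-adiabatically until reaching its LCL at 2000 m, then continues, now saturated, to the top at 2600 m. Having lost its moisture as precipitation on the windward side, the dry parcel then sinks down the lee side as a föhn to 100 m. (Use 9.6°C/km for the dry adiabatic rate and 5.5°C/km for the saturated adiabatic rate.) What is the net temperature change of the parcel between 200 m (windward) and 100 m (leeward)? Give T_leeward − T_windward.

+3.42°C

200 → 2000 m (dry, 9.6°C/km): ΔT = -9.6 × 1.8 = -17.28°C → T = -4.08°C
2000 → 2600 m (saturated, 5.5°C/km): ΔT = -5.5 × 0.6 = -3.3°C → T = -7.38°C
2600 → 100 m (dry descent, 9.6°C/km): ΔT = +9.6 × 2.5 = +24°C → T = 16.62°C
Net change vs windward start: 16.62 − 13.2 = +3.42°C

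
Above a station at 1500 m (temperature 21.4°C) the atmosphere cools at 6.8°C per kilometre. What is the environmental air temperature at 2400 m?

15.28°C

1500 → 2400 m (environmental, 6.8°C/km): ΔT = -6.8 × 0.9 = -6.12°C → T = 15.28°C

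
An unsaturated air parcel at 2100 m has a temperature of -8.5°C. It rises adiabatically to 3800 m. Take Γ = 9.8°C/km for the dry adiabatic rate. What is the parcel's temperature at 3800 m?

2100 → 3800 m (dry adiabatic, 9.8°C/km): ΔT = -9.8 × 1.7 = -16.66°C → T = -25.16°C

-25.16°C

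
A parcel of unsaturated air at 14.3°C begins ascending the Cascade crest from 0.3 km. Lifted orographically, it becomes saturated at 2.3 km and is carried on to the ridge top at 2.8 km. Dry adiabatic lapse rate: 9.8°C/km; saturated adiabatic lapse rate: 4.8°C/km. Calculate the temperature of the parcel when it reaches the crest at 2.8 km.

-7.7°C

300 → 2300 m (dry, 9.8°C/km): ΔT = -9.8 × 2 = -19.6°C → T = -5.3°C
2300 → 2800 m (saturated, 4.8°C/km): ΔT = -4.8 × 0.5 = -2.4°C → T = -7.7°C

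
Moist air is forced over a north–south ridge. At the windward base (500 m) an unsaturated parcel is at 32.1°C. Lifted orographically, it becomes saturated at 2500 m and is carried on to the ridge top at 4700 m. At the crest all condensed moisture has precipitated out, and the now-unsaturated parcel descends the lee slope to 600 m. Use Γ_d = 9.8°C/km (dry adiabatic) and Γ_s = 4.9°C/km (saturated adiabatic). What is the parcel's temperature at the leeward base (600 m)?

41.9°C

Dry to 2500 m: -9.8 × 2 km = -19.6°C, so T = 12.5°C.
Saturated to 4700 m: -4.9 × 2.2 km = -10.78°C, so T = 1.72°C.
Dry descent to 600 m: +9.8 × 4.1 km = +40.18°C, so T = 41.9°C.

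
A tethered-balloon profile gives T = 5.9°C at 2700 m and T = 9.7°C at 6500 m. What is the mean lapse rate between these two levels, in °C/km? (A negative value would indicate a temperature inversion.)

Γ = −ΔT/Δz = (5.9 − 9.7) / (6500 − 2700) m
  = -3.8°C / 3.8 km = -1°C/km

-1°C/km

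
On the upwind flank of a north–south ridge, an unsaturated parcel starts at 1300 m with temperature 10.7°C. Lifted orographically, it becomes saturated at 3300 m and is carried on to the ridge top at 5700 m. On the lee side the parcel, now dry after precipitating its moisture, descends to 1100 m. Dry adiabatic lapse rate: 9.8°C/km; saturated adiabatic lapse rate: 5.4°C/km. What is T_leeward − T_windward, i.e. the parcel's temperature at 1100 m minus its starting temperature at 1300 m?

+12.52°C

1300 → 3300 m (dry, 9.8°C/km): ΔT = -9.8 × 2 = -19.6°C → T = -8.9°C
3300 → 5700 m (saturated, 5.4°C/km): ΔT = -5.4 × 2.4 = -12.96°C → T = -21.86°C
5700 → 1100 m (dry descent, 9.8°C/km): ΔT = +9.8 × 4.6 = +45.08°C → T = 23.22°C
Net change vs windward start: 23.22 − 10.7 = +12.52°C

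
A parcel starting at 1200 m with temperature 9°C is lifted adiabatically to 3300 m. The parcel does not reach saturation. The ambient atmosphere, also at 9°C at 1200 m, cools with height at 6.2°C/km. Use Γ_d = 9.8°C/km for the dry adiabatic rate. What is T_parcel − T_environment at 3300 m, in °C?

Parcel:
  1200–3300 m, dry: Δz = 2.1 km ⇒ ΔT = -20.58°C; T = -11.58°C
Environment:
  1200–3300 m, environment: Δz = 2.1 km ⇒ ΔT = -13.02°C; T = -4.02°C
T_parcel − T_env = -11.58 − (-4.02) = -7.56°C

-7.56°C (parcel cooler than environment)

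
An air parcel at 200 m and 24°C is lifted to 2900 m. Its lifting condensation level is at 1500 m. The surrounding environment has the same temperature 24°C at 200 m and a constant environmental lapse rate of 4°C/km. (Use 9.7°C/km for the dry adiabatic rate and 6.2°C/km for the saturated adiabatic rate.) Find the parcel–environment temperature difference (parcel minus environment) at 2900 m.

Parcel:
  Dry to 1500 m: -9.7 × 1.3 km = -12.61°C, so T = 11.39°C.
  Saturated to 2900 m: -6.2 × 1.4 km = -8.68°C, so T = 2.71°C.
Environment:
  Environment to 2900 m: -4 × 2.7 km = -10.8°C, so T = 13.2°C.
T_parcel − T_env = 2.71 − 13.2 = -10.49°C

-10.49°C (parcel cooler than environment)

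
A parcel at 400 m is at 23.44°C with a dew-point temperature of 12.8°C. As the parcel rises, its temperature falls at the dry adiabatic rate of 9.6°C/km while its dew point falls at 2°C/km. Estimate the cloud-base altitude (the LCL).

1800 m

T and T_d converge at 9.6 − 2 = 7.6°C per km
Height above start = (23.44 − 12.8) / 7.6 = 1.4 km
LCL altitude = 400 m + 1400 m = 1800 m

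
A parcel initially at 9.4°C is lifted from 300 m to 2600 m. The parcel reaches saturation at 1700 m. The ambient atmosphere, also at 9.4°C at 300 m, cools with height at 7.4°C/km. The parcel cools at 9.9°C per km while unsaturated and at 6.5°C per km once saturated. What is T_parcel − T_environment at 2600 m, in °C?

Parcel:
  From 300 m to 1700 m (dry): cools by 9.9 × 1.4 = 13.86°C, giving -4.46°C.
  From 1700 m to 2600 m (saturated): cools by 6.5 × 0.9 = 5.85°C, giving -10.31°C.
Environment:
  From 300 m to 2600 m (environment): cools by 7.4 × 2.3 = 17.02°C, giving -7.62°C.
T_parcel − T_env = -10.31 − (-7.62) = -2.69°C

-2.69°C (parcel cooler than environment)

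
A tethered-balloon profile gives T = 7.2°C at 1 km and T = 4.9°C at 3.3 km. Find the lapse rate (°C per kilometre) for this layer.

Γ = −ΔT/Δz = (7.2 − 4.9) / (3300 − 1000) m
  = 2.3°C / 2.3 km = 1°C/km

1°C/km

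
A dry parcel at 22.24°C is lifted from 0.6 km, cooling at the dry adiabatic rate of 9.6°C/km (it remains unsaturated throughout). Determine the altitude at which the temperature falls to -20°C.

5 km

Height above start = (22.24 − (-20)) / 9.6 = 4.4 km
Altitude = 600 m + 4400 m = 5000 m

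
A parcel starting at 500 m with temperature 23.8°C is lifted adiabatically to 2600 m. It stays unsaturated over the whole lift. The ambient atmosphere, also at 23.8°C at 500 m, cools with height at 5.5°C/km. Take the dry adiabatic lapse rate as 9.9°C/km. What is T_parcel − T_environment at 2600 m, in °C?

-9.24°C (parcel cooler than environment)

Parcel:
  500–2600 m, dry: Δz = 2.1 km ⇒ ΔT = -20.79°C; T = 3.01°C
Environment:
  500–2600 m, environment: Δz = 2.1 km ⇒ ΔT = -11.55°C; T = 12.25°C
T_parcel − T_env = 3.01 − 12.25 = -9.24°C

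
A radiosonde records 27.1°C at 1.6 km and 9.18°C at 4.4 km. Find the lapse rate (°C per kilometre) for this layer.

6.4°C/km

Γ = −ΔT/Δz = (27.1 − 9.18) / (4400 − 1600) m
  = 17.92°C / 2.8 km = 6.4°C/km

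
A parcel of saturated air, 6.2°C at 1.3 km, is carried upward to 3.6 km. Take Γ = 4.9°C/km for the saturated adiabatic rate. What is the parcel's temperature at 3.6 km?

From 1300 m to 3600 m (saturated adiabatic): cools by 4.9 × 2.3 = 11.27°C, giving -5.07°C.

-5.07°C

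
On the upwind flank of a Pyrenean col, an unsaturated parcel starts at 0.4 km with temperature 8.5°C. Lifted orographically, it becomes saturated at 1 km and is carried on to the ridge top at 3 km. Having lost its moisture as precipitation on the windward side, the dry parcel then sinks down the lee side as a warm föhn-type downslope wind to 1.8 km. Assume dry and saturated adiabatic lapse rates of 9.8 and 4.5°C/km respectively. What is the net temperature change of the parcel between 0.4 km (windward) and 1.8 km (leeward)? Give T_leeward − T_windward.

400 → 1000 m (dry, 9.8°C/km): ΔT = -9.8 × 0.6 = -5.88°C → T = 2.62°C
1000 → 3000 m (saturated, 4.5°C/km): ΔT = -4.5 × 2 = -9°C → T = -6.38°C
3000 → 1800 m (dry descent, 9.8°C/km): ΔT = +9.8 × 1.2 = +11.76°C → T = 5.38°C
Net change vs windward start: 5.38 − 8.5 = -3.12°C

-3.12°C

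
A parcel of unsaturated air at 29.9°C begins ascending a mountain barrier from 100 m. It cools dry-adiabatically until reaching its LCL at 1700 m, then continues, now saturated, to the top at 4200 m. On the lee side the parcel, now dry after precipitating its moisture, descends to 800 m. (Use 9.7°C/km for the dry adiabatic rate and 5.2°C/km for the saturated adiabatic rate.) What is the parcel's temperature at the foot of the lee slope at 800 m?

34.36°C

100 → 1700 m (dry, 9.7°C/km): ΔT = -9.7 × 1.6 = -15.52°C → T = 14.38°C
1700 → 4200 m (saturated, 5.2°C/km): ΔT = -5.2 × 2.5 = -13°C → T = 1.38°C
4200 → 800 m (dry descent, 9.7°C/km): ΔT = +9.7 × 3.4 = +32.98°C → T = 34.36°C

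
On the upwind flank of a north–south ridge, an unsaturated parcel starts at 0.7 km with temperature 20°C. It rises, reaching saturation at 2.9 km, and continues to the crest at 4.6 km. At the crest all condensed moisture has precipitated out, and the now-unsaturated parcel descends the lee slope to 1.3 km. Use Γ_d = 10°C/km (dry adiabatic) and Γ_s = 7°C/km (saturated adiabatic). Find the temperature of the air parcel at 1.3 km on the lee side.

700 → 2900 m (dry, 10°C/km): ΔT = -10 × 2.2 = -22°C → T = -2°C
2900 → 4600 m (saturated, 7°C/km): ΔT = -7 × 1.7 = -11.9°C → T = -13.9°C
4600 → 1300 m (dry descent, 10°C/km): ΔT = +10 × 3.3 = +33°C → T = 19.1°C

19.1°C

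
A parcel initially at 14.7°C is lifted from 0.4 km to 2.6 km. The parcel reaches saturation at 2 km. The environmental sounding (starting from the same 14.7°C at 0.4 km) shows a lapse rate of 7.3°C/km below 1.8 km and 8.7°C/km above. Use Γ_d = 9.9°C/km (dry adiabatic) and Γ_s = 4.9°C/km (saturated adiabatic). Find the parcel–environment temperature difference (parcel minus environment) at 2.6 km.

Parcel:
  From 400 m to 2000 m (dry): cools by 9.9 × 1.6 = 15.84°C, giving -1.14°C.
  From 2000 m to 2600 m (saturated): cools by 4.9 × 0.6 = 2.94°C, giving -4.08°C.
Environment:
  From 400 m to 1800 m (environment, lower layer): cools by 7.3 × 1.4 = 10.22°C, giving 4.48°C.
  From 1800 m to 2600 m (environment, upper layer): cools by 8.7 × 0.8 = 6.96°C, giving -2.48°C.
T_parcel − T_env = -4.08 − (-2.48) = -1.6°C

-1.6°C (parcel cooler than environment)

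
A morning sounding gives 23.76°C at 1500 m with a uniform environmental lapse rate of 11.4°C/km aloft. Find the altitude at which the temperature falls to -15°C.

Height above start = (23.76 − (-15)) / 11.4 = 3.4 km
Altitude = 1500 m + 3400 m = 4900 m

4900 m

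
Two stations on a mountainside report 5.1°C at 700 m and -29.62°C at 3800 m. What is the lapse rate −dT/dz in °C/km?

11.2°C/km

Γ = −ΔT/Δz = (5.1 − (-29.62)) / (3800 − 700) m
  = 34.72°C / 3.1 km = 11.2°C/km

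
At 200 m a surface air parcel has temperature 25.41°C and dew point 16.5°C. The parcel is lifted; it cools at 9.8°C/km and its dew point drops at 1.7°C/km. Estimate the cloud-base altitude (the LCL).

T and T_d converge at 9.8 − 1.7 = 8.1°C per km
Height above start = (25.41 − 16.5) / 8.1 = 1.1 km
LCL altitude = 200 m + 1100 m = 1300 m

1300 m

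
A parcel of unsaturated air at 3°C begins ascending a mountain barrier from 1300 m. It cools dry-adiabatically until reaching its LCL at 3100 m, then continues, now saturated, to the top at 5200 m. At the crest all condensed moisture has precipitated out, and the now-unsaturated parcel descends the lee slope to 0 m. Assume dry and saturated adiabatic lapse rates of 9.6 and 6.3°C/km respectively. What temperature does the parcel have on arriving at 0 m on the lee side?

22.41°C

From 1300 m to 3100 m (dry): cools by 9.6 × 1.8 = 17.28°C, giving -14.28°C.
From 3100 m to 5200 m (saturated): cools by 6.3 × 2.1 = 13.23°C, giving -27.51°C.
From 5200 m to 0 m (dry descent): warms by 9.6 × 5.2 = 49.92°C, giving 22.41°C.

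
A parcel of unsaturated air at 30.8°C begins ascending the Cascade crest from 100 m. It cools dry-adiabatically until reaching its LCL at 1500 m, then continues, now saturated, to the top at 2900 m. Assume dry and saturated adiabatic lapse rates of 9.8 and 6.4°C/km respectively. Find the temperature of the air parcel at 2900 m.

Dry to 1500 m: -9.8 × 1.4 km = -13.72°C, so T = 17.08°C.
Saturated to 2900 m: -6.4 × 1.4 km = -8.96°C, so T = 8.12°C.

8.12°C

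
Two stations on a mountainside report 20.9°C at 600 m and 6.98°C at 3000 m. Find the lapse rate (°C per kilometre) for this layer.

5.8°C/km

Γ = −ΔT/Δz = (20.9 − 6.98) / (3000 − 600) m
  = 13.92°C / 2.4 km = 5.8°C/km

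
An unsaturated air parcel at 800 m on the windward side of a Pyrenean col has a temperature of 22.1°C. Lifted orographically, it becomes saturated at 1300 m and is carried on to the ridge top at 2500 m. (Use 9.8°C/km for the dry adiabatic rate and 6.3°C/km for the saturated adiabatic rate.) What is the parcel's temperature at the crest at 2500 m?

From 800 m to 1300 m (dry): cools by 9.8 × 0.5 = 4.9°C, giving 17.2°C.
From 1300 m to 2500 m (saturated): cools by 6.3 × 1.2 = 7.56°C, giving 9.64°C.

9.64°C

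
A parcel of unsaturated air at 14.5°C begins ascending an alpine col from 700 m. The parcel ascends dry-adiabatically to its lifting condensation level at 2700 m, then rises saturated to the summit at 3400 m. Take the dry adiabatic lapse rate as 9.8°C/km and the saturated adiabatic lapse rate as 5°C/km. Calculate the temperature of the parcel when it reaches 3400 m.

700–2700 m, dry: Δz = 2 km ⇒ ΔT = -19.6°C; T = -5.1°C
2700–3400 m, saturated: Δz = 0.7 km ⇒ ΔT = -3.5°C; T = -8.6°C

-8.6°C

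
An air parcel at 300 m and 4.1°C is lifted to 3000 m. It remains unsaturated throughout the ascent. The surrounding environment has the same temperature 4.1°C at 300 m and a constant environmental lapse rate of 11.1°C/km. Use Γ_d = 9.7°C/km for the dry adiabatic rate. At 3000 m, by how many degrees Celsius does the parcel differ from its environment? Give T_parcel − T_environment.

+3.78°C (parcel warmer than environment)

Parcel:
  300–3000 m, dry: Δz = 2.7 km ⇒ ΔT = -26.19°C; T = -22.09°C
Environment:
  300–3000 m, environment: Δz = 2.7 km ⇒ ΔT = -29.97°C; T = -25.87°C
T_parcel − T_env = -22.09 − (-25.87) = +3.78°C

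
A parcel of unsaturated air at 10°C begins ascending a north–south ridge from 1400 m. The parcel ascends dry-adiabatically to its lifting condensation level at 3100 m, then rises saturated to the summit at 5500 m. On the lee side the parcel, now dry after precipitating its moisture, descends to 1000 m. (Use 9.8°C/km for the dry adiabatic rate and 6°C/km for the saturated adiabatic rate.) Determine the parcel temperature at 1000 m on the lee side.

Dry to 3100 m: -9.8 × 1.7 km = -16.66°C, so T = -6.66°C.
Saturated to 5500 m: -6 × 2.4 km = -14.4°C, so T = -21.06°C.
Dry descent to 1000 m: +9.8 × 4.5 km = +44.1°C, so T = 23.04°C.

23.04°C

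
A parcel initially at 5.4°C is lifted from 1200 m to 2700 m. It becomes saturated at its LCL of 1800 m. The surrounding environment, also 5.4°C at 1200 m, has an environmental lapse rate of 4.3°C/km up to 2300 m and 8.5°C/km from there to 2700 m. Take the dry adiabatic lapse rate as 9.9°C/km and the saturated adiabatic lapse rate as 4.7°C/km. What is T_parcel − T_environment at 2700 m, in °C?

-2.04°C (parcel cooler than environment)

Parcel:
  1200 → 1800 m (dry, 9.9°C/km): ΔT = -9.9 × 0.6 = -5.94°C → T = -0.54°C
  1800 → 2700 m (saturated, 4.7°C/km): ΔT = -4.7 × 0.9 = -4.23°C → T = -4.77°C
Environment:
  1200 → 2300 m (environment, lower layer, 4.3°C/km): ΔT = -4.3 × 1.1 = -4.73°C → T = 0.67°C
  2300 → 2700 m (environment, upper layer, 8.5°C/km): ΔT = -8.5 × 0.4 = -3.4°C → T = -2.73°C
T_parcel − T_env = -4.77 − (-2.73) = -2.04°C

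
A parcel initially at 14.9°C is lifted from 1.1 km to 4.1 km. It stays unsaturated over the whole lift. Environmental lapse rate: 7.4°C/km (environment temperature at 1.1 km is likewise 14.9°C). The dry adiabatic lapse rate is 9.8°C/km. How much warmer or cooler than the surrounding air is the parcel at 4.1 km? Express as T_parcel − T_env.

Parcel:
  1100–4100 m, dry: Δz = 3 km ⇒ ΔT = -29.4°C; T = -14.5°C
Environment:
  1100–4100 m, environment: Δz = 3 km ⇒ ΔT = -22.2°C; T = -7.3°C
T_parcel − T_env = -14.5 − (-7.3) = -7.2°C

-7.2°C (parcel cooler than environment)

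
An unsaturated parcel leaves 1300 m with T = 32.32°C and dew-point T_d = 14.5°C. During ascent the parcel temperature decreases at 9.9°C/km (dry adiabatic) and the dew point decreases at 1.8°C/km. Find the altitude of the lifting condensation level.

3500 m

T and T_d converge at 9.9 − 1.8 = 8.1°C per km
Height above start = (32.32 − 14.5) / 8.1 = 2.2 km
LCL altitude = 1300 m + 2200 m = 3500 m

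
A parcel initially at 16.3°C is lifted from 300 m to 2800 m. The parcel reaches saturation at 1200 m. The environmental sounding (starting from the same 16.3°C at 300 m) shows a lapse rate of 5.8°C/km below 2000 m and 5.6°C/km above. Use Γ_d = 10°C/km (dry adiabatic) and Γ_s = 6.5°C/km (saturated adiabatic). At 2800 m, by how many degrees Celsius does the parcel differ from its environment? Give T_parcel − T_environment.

Parcel:
  Dry to 1200 m: -10 × 0.9 km = -9°C, so T = 7.3°C.
  Saturated to 2800 m: -6.5 × 1.6 km = -10.4°C, so T = -3.1°C.
Environment:
  Environment, lower layer to 2000 m: -5.8 × 1.7 km = -9.86°C, so T = 6.44°C.
  Environment, upper layer to 2800 m: -5.6 × 0.8 km = -4.48°C, so T = 1.96°C.
T_parcel − T_env = -3.1 − 1.96 = -5.06°C

-5.06°C (parcel cooler than environment)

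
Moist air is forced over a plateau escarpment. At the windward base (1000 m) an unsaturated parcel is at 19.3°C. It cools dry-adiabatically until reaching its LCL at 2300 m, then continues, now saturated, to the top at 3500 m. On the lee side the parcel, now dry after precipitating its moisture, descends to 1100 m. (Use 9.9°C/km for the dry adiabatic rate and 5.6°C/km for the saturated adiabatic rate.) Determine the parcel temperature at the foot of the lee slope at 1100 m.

1000–2300 m, dry: Δz = 1.3 km ⇒ ΔT = -12.87°C; T = 6.43°C
2300–3500 m, saturated: Δz = 1.2 km ⇒ ΔT = -6.72°C; T = -0.29°C
3500–1100 m, dry descent: Δz = 2.4 km ⇒ ΔT = +23.76°C; T = 23.47°C

23.47°C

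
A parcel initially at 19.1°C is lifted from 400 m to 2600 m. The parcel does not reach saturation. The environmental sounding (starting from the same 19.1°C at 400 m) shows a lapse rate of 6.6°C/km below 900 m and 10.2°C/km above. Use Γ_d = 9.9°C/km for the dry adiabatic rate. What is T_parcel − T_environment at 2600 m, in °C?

Parcel:
  Dry to 2600 m: -9.9 × 2.2 km = -21.78°C, so T = -2.68°C.
Environment:
  Environment, lower layer to 900 m: -6.6 × 0.5 km = -3.3°C, so T = 15.8°C.
  Environment, upper layer to 2600 m: -10.2 × 1.7 km = -17.34°C, so T = -1.54°C.
T_parcel − T_env = -2.68 − (-1.54) = -1.14°C

-1.14°C (parcel cooler than environment)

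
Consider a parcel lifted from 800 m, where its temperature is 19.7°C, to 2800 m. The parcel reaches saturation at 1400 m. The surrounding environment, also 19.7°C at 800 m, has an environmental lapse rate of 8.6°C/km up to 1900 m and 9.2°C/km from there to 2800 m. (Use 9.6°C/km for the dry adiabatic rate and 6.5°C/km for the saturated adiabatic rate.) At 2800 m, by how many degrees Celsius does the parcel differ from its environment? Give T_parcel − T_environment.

+2.88°C (parcel warmer than environment)

Parcel:
  Dry to 1400 m: -9.6 × 0.6 km = -5.76°C, so T = 13.94°C.
  Saturated to 2800 m: -6.5 × 1.4 km = -9.1°C, so T = 4.84°C.
Environment:
  Environment, lower layer to 1900 m: -8.6 × 1.1 km = -9.46°C, so T = 10.24°C.
  Environment, upper layer to 2800 m: -9.2 × 0.9 km = -8.28°C, so T = 1.96°C.
T_parcel − T_env = 4.84 − 1.96 = +2.88°C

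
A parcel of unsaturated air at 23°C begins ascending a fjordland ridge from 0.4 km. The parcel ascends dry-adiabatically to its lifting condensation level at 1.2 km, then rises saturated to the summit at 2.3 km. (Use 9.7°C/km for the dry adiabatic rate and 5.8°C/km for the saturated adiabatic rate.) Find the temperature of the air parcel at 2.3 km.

400 → 1200 m (dry, 9.7°C/km): ΔT = -9.7 × 0.8 = -7.76°C → T = 15.24°C
1200 → 2300 m (saturated, 5.8°C/km): ΔT = -5.8 × 1.1 = -6.38°C → T = 8.86°C

8.86°C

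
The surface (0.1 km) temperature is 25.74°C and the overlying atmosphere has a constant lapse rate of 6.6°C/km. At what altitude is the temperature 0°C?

Height above start = (25.74 − 0) / 6.6 = 3.9 km
Altitude = 100 m + 3900 m = 4000 m

4 km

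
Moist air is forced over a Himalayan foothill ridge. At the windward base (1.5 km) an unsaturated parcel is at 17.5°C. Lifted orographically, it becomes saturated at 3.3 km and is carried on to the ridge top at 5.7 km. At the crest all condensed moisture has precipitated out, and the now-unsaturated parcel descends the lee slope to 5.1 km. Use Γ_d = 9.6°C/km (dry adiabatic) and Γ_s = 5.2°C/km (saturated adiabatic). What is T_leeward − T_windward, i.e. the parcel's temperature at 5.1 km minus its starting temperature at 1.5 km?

-24°C

Dry to 3300 m: -9.6 × 1.8 km = -17.28°C, so T = 0.22°C.
Saturated to 5700 m: -5.2 × 2.4 km = -12.48°C, so T = -12.26°C.
Dry descent to 5100 m: +9.6 × 0.6 km = +5.76°C, so T = -6.5°C.
Net change vs windward start: -6.5 − 17.5 = -24°C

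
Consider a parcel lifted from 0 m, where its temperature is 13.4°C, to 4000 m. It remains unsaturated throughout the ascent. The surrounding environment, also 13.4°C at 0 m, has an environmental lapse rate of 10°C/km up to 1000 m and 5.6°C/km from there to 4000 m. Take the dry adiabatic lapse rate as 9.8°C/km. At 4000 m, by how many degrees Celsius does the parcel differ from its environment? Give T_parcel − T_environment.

Parcel:
  0 → 4000 m (dry, 9.8°C/km): ΔT = -9.8 × 4 = -39.2°C → T = -25.8°C
Environment:
  0 → 1000 m (environment, lower layer, 10°C/km): ΔT = -10 × 1 = -10°C → T = 3.4°C
  1000 → 4000 m (environment, upper layer, 5.6°C/km): ΔT = -5.6 × 3 = -16.8°C → T = -13.4°C
T_parcel − T_env = -25.8 − (-13.4) = -12.4°C

-12.4°C (parcel cooler than environment)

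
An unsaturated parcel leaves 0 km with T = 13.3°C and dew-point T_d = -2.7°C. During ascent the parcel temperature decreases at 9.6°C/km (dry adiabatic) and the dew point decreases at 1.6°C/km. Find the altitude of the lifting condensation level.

2 km

T and T_d converge at 9.6 − 1.6 = 8°C per km
Height above start = (13.3 − (-2.7)) / 8 = 2 km
LCL altitude = 0 m + 2000 m = 2000 m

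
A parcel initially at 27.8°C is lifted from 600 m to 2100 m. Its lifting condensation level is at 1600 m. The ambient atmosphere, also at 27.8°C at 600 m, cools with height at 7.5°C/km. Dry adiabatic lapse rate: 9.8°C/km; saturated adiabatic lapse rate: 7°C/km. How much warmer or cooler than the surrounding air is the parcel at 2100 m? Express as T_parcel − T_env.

-2.05°C (parcel cooler than environment)

Parcel:
  Dry to 1600 m: -9.8 × 1 km = -9.8°C, so T = 18°C.
  Saturated to 2100 m: -7 × 0.5 km = -3.5°C, so T = 14.5°C.
Environment:
  Environment to 2100 m: -7.5 × 1.5 km = -11.25°C, so T = 16.55°C.
T_parcel − T_env = 14.5 − 16.55 = -2.05°C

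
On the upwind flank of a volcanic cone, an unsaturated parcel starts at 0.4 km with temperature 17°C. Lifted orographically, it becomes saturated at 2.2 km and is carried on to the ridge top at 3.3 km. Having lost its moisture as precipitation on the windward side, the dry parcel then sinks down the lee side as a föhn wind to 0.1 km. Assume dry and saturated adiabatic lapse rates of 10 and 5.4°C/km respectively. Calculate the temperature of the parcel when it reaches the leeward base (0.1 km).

25.06°C

From 400 m to 2200 m (dry): cools by 10 × 1.8 = 18°C, giving -1°C.
From 2200 m to 3300 m (saturated): cools by 5.4 × 1.1 = 5.94°C, giving -6.94°C.
From 3300 m to 100 m (dry descent): warms by 10 × 3.2 = 32°C, giving 25.06°C.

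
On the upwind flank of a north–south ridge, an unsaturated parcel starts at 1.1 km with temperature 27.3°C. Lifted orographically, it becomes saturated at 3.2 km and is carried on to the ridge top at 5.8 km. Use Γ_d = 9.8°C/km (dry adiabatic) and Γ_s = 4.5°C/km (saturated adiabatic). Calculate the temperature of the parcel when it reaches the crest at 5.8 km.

Dry to 3200 m: -9.8 × 2.1 km = -20.58°C, so T = 6.72°C.
Saturated to 5800 m: -4.5 × 2.6 km = -11.7°C, so T = -4.98°C.

-4.98°C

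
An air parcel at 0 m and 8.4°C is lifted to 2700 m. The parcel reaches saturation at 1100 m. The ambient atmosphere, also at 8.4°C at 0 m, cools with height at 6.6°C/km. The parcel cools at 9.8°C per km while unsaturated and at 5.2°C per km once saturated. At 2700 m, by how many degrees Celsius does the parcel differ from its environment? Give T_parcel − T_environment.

-1.28°C (parcel cooler than environment)

Parcel:
  0 → 1100 m (dry, 9.8°C/km): ΔT = -9.8 × 1.1 = -10.78°C → T = -2.38°C
  1100 → 2700 m (saturated, 5.2°C/km): ΔT = -5.2 × 1.6 = -8.32°C → T = -10.7°C
Environment:
  0 → 2700 m (environment, 6.6°C/km): ΔT = -6.6 × 2.7 = -17.82°C → T = -9.42°C
T_parcel − T_env = -10.7 − (-9.42) = -1.28°C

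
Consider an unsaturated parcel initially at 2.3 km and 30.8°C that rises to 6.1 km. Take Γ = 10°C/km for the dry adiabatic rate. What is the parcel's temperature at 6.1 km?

2300–6100 m, dry adiabatic: Δz = 3.8 km ⇒ ΔT = -38°C; T = -7.2°C

-7.2°C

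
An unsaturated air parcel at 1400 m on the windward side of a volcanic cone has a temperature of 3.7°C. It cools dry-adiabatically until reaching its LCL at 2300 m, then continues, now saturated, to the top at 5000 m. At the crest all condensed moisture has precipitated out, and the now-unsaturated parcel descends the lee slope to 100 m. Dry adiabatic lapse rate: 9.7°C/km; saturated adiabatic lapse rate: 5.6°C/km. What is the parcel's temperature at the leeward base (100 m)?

27.38°C

Dry to 2300 m: -9.7 × 0.9 km = -8.73°C, so T = -5.03°C.
Saturated to 5000 m: -5.6 × 2.7 km = -15.12°C, so T = -20.15°C.
Dry descent to 100 m: +9.7 × 4.9 km = +47.53°C, so T = 27.38°C.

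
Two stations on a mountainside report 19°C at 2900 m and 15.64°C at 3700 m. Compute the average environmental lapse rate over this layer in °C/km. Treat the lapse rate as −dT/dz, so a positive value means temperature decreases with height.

Γ = −ΔT/Δz = (19 − 15.64) / (3700 − 2900) m
  = 3.36°C / 0.8 km = 4.2°C/km

4.2°C/km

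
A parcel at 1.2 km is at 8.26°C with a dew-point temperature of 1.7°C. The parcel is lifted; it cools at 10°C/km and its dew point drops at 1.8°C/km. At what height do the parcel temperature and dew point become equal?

2 km

T and T_d converge at 10 − 1.8 = 8.2°C per km
Height above start = (8.26 − 1.7) / 8.2 = 0.8 km
LCL altitude = 1200 m + 800 m = 2000 m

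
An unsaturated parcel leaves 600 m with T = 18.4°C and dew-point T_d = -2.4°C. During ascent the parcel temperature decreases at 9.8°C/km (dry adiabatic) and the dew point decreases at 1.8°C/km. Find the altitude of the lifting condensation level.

3200 m

T and T_d converge at 9.8 − 1.8 = 8°C per km
Height above start = (18.4 − (-2.4)) / 8 = 2.6 km
LCL altitude = 600 m + 2600 m = 3200 m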